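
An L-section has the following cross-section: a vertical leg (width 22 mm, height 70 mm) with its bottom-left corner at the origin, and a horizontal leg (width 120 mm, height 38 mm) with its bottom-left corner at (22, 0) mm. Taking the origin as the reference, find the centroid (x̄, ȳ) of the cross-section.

Part | A | x̄ᵢ | ȳᵢ | A·x̄ᵢ | A·ȳᵢ
vertical leg | 1540.00 | 11.00 | 35.00 | 16940.00 | 53900.00
horizontal leg | 4560.00 | 82.00 | 19.00 | 373920.00 | 86640.00
Σ | 6100.00 |  |  | 390860.00 | 140540.00
x̄ = 390860.00 / 6100.00 = 64.08 mm
ȳ = 140540.00 / 6100.00 = 23.04 mm

x̄ = 64.08 mm, ȳ = 23.04 mm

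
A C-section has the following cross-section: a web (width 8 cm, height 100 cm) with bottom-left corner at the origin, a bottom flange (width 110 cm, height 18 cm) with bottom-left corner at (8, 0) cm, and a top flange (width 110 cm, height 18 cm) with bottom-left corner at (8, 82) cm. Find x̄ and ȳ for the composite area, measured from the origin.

Part | A | x̄ᵢ | ȳᵢ | A·x̄ᵢ | A·ȳᵢ
web | 800.00 | 4.00 | 50.00 | 3200.00 | 40000.00
bottom flange | 1980.00 | 63.00 | 9.00 | 124740.00 | 17820.00
top flange | 1980.00 | 63.00 | 91.00 | 124740.00 | 180180.00
Σ | 4760.00 |  |  | 252680.00 | 238000.00
x̄ = 252680.00 / 4760.00 = 53.08 cm
ȳ = 238000.00 / 4760.00 = 50.00 cm

x̄ = 53.08 cm, ȳ = 50.00 cm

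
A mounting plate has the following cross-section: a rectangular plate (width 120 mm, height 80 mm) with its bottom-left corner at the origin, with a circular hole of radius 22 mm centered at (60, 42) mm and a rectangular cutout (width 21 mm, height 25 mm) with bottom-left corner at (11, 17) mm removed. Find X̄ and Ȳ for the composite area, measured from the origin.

X̄ = 62.68 mm, Ȳ = 40.33 mm

plate: A = 120 × 80 = 9600.00, centroid at (60.00, 40.00).
hole 1: A = −π·22² = -1520.53, centroid at (60.00, 42.00).
hole 2: A = −(21 × 25) = -525.00, centroid at (21.50, 29.50).
ΣA = 7554.47 mm², ΣAX̄ = 473480.65 mm³, ΣAȲ = 304650.20 mm³.
X̄ = 473480.65/7554.47 = 62.68 mm; Ȳ = 304650.20/7554.47 = 40.33 mm.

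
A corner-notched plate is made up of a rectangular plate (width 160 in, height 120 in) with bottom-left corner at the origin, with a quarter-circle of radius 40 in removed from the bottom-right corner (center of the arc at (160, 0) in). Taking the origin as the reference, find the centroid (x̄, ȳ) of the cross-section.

x̄ = 75.59 in, ȳ = 63.01 in

plate: A = 160 × 120 = 19200.00, centroid at (80.00, 60.00).
removed quarter-circle: A = −¼π·40² = -1256.64, centroid at (143.02, 16.98).
ΣA = 17943.36 in², ΣAx̄ = 1356271.40 in³, ΣAȳ = 1130666.67 in³.
x̄ = 1356271.40/17943.36 = 75.59 in; ȳ = 1130666.67/17943.36 = 63.01 in.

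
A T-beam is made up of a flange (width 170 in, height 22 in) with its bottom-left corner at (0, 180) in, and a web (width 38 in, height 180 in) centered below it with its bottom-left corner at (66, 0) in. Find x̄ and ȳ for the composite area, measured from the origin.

x̄ = 85.00 in, ȳ = 125.70 in

web: A = 38 × 180 = 6840.00, centroid at (85.00, 90.00).
flange: A = 170 × 22 = 3740.00, centroid at (85.00, 191.00).
ΣA = 10580.00 in², ΣAx̄ = 899300.00 in³, ΣAȳ = 1329940.00 in³.
x̄ = 899300.00/10580.00 = 85.00 in; ȳ = 1329940.00/10580.00 = 125.70 in.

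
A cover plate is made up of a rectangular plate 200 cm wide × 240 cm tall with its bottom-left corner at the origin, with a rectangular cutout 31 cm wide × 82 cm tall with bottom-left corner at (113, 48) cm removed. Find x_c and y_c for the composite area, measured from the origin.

x_c = 98.41 cm, y_c = 121.73 cm

Part | A | x̄ᵢ | ȳᵢ | A·x̄ᵢ | A·ȳᵢ
plate | 48000.00 | 100.00 | 120.00 | 4800000.00 | 5760000.00
hole | -2542.00 | 128.50 | 89.00 | -326647.00 | -226238.00
Σ | 45458.00 |  |  | 4473353.00 | 5533762.00
x_c = 4473353.00 / 45458.00 = 98.41 cm
y_c = 5533762.00 / 45458.00 = 121.73 cm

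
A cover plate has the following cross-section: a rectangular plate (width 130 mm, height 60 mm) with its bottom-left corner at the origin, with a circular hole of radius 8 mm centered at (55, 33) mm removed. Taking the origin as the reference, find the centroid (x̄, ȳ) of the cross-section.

x̄ = 65.26 mm, ȳ = 29.92 mm

plate: A = 130 × 60 = 7800.00, centroid at (65.00, 30.00).
hole: A = −π·8² = -201.06, centroid at (55.00, 33.00).
ΣA = 7598.94 mm²
ΣAx̄ = (7800.00)(65.00) + (-201.06)(55.00) = 495941.59 mm³
ΣAȳ = (7800.00)(30.00) + (-201.06)(33.00) = 227364.96 mm³
x̄ = 495941.59 / 7598.94 = 65.26 mm
ȳ = 227364.96 / 7598.94 = 29.92 mm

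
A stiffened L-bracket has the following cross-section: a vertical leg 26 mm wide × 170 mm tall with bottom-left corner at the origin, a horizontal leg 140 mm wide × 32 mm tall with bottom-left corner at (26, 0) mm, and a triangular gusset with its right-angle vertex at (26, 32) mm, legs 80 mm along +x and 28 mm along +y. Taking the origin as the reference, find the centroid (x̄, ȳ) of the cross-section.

x̄ = 54.54 mm, ȳ = 49.27 mm

Part | A | x̄ᵢ | ȳᵢ | A·x̄ᵢ | A·ȳᵢ
vertical leg | 4420.00 | 13.00 | 85.00 | 57460.00 | 375700.00
horizontal leg | 4480.00 | 96.00 | 16.00 | 430080.00 | 71680.00
gusset | 1120.00 | 52.67 | 41.33 | 58986.67 | 46293.33
Σ | 10020.00 |  |  | 546526.67 | 493673.33
x̄ = 546526.67 / 10020.00 = 54.54 mm
ȳ = 493673.33 / 10020.00 = 49.27 mm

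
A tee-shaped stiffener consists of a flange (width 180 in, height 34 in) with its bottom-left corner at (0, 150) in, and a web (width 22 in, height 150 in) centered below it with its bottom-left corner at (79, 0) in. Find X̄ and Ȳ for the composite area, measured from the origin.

web: A = 22 × 150 = 3300.00, centroid at (90.00, 75.00).
flange: A = 180 × 34 = 6120.00, centroid at (90.00, 167.00).
ΣA = 9420.00 in², ΣAX̄ = 847800.00 in³, ΣAȲ = 1269540.00 in³.
X̄ = 847800.00/9420.00 = 90.00 in; Ȳ = 1269540.00/9420.00 = 134.77 in.

X̄ = 90.00 in, Ȳ = 134.77 in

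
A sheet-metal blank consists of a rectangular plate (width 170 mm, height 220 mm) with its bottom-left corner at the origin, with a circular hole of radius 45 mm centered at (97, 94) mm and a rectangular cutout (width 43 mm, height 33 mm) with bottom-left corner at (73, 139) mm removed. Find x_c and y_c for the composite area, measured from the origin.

plate: A = 170 × 220 = 37400.00, centroid at (85.00, 110.00).
hole 1: A = −π·45² = -6361.73, centroid at (97.00, 94.00).
hole 2: A = −(43 × 33) = -1419.00, centroid at (94.50, 155.50).
ΣA = 29619.27 mm²
ΣAx_c = (37400.00)(85.00) + (-6361.73)(97.00) + (-1419.00)(94.50) = 2427817.16 mm³
ΣAy_c = (37400.00)(110.00) + (-6361.73)(94.00) + (-1419.00)(155.50) = 3295343.34 mm³
x_c = 2427817.16 / 29619.27 = 81.97 mm
y_c = 3295343.34 / 29619.27 = 111.26 mm

x_c = 81.97 mm, y_c = 111.26 mm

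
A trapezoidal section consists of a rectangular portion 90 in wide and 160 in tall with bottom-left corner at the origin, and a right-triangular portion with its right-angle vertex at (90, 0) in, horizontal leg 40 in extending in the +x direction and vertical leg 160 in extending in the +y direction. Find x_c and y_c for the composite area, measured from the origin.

Part | A | x̄ᵢ | ȳᵢ | A·x̄ᵢ | A·ȳᵢ
rectangular portion | 14400.00 | 45.00 | 80.00 | 648000.00 | 1152000.00
triangular portion | 3200.00 | 103.33 | 53.33 | 330666.67 | 170666.67
Σ | 17600.00 |  |  | 978666.67 | 1322666.67
x_c = 978666.67 / 17600.00 = 55.61 in
y_c = 1322666.67 / 17600.00 = 75.15 in

x_c = 55.61 in, y_c = 75.15 in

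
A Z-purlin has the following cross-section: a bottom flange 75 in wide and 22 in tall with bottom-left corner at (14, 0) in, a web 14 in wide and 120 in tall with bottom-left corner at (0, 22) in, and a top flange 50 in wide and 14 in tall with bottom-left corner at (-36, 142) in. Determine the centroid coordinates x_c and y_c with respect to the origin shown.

bottom flange: A = 75 × 22 = 1650.00, centroid at (51.50, 11.00).
web: A = 14 × 120 = 1680.00, centroid at (7.00, 82.00).
top flange: A = 50 × 14 = 700.00, centroid at (-11.00, 149.00).
ΣA = 4030.00 in²
ΣAx_c = (1650.00)(51.50) + (1680.00)(7.00) + (700.00)(-11.00) = 89035.00 in³
ΣAy_c = (1650.00)(11.00) + (1680.00)(82.00) + (700.00)(149.00) = 260210.00 in³
x_c = 89035.00 / 4030.00 = 22.09 in
y_c = 260210.00 / 4030.00 = 64.57 in

x_c = 22.09 in, y_c = 64.57 in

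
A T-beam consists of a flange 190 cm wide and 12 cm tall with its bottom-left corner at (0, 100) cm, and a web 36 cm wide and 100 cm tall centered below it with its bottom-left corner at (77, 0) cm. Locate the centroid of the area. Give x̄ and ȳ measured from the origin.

Part | A | x̄ᵢ | ȳᵢ | A·x̄ᵢ | A·ȳᵢ
web | 3600.00 | 95.00 | 50.00 | 342000.00 | 180000.00
flange | 2280.00 | 95.00 | 106.00 | 216600.00 | 241680.00
Σ | 5880.00 |  |  | 558600.00 | 421680.00
x̄ = 558600.00 / 5880.00 = 95.00 cm
ȳ = 421680.00 / 5880.00 = 71.71 cm

x̄ = 95.00 cm, ȳ = 71.71 cm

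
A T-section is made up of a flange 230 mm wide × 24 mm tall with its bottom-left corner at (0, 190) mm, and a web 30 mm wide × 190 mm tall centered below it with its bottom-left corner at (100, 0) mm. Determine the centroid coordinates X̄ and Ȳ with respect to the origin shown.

X̄ = 115.00 mm, Ȳ = 147.64 mm

Part | A | x̄ᵢ | ȳᵢ | A·x̄ᵢ | A·ȳᵢ
web | 5700.00 | 115.00 | 95.00 | 655500.00 | 541500.00
flange | 5520.00 | 115.00 | 202.00 | 634800.00 | 1115040.00
Σ | 11220.00 |  |  | 1290300.00 | 1656540.00
X̄ = 1290300.00 / 11220.00 = 115.00 mm
Ȳ = 1656540.00 / 11220.00 = 147.64 mm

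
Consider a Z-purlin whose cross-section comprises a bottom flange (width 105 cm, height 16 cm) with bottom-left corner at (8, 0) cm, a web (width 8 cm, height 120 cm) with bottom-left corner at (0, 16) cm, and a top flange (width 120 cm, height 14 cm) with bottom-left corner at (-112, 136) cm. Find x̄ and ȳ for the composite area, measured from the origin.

Part | A | x̄ᵢ | ȳᵢ | A·x̄ᵢ | A·ȳᵢ
bottom flange | 1680.00 | 60.50 | 8.00 | 101640.00 | 13440.00
web | 960.00 | 4.00 | 76.00 | 3840.00 | 72960.00
top flange | 1680.00 | -52.00 | 143.00 | -87360.00 | 240240.00
Σ | 4320.00 |  |  | 18120.00 | 326640.00
x̄ = 18120.00 / 4320.00 = 4.19 cm
ȳ = 326640.00 / 4320.00 = 75.61 cm

x̄ = 4.19 cm, ȳ = 75.61 cm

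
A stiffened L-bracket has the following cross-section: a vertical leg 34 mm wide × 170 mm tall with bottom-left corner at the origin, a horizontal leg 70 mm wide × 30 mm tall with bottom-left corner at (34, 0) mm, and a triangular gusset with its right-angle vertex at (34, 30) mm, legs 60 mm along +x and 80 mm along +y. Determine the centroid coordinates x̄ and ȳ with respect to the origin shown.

x̄ = 36.26 mm, ȳ = 64.09 mm

vertical leg: A = 34 × 170 = 5780.00, centroid at (17.00, 85.00).
horizontal leg: A = 70 × 30 = 2100.00, centroid at (69.00, 15.00).
gusset: A = ½·60·80 = 2400.00, centroid at (54.00, 56.67).
ΣA = 10280.00 mm², ΣAx̄ = 372760.00 mm³, ΣAȳ = 658800.00 mm³.
x̄ = 372760.00/10280.00 = 36.26 mm; ȳ = 658800.00/10280.00 = 64.09 mm.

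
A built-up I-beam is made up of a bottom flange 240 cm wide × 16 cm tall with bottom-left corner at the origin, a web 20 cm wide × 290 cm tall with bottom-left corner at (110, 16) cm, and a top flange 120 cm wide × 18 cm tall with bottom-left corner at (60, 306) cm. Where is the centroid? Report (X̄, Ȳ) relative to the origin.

bottom flange: A = 240 × 16 = 3840.00, centroid at (120.00, 8.00).
web: A = 20 × 290 = 5800.00, centroid at (120.00, 161.00).
top flange: A = 120 × 18 = 2160.00, centroid at (120.00, 315.00).
ΣA = 11800.00 cm², ΣAX̄ = 1416000.00 cm³, ΣAȲ = 1644920.00 cm³.
X̄ = 1416000.00/11800.00 = 120.00 cm; Ȳ = 1644920.00/11800.00 = 139.40 cm.

X̄ = 120.00 cm, Ȳ = 139.40 cm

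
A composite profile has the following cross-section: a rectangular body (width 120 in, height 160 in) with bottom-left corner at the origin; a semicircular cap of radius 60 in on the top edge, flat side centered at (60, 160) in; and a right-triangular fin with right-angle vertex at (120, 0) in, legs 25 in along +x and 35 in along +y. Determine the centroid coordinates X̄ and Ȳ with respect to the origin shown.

rectangular body: A = 120 × 160 = 19200.00, centroid at (60.00, 80.00).
semicircular top: A = ½π·60² = 5654.87, centroid at (60.00, 185.46).
triangular fin: A = ½·25·35 = 437.50, centroid at (128.33, 11.67).
ΣA = 25292.37 in², ΣAX̄ = 1547437.84 in³, ΣAȲ = 2589882.85 in³.
X̄ = 1547437.84/25292.37 = 61.18 in; Ȳ = 2589882.85/25292.37 = 102.40 in.

X̄ = 61.18 in, Ȳ = 102.40 in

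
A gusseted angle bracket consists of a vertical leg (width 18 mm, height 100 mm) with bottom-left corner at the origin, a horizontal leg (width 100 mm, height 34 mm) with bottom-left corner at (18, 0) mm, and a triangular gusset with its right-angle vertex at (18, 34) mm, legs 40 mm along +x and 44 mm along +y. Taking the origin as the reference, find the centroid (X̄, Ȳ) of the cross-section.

vertical leg: A = 18 × 100 = 1800.00, centroid at (9.00, 50.00).
horizontal leg: A = 100 × 34 = 3400.00, centroid at (68.00, 17.00).
gusset: A = ½·40·44 = 880.00, centroid at (31.33, 48.67).
ΣA = 6080.00 mm², ΣAX̄ = 274973.33 mm³, ΣAȲ = 190626.67 mm³.
X̄ = 274973.33/6080.00 = 45.23 mm; Ȳ = 190626.67/6080.00 = 31.35 mm.

X̄ = 45.23 mm, Ȳ = 31.35 mm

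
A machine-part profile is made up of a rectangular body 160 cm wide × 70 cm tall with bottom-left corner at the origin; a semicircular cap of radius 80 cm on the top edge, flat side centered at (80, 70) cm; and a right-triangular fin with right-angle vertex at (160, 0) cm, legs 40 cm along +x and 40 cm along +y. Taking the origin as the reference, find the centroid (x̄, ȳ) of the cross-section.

Part | A | x̄ᵢ | ȳᵢ | A·x̄ᵢ | A·ȳᵢ
rectangular body | 11200.00 | 80.00 | 35.00 | 896000.00 | 392000.00
semicircular top | 10053.10 | 80.00 | 103.95 | 804247.72 | 1045050.09
triangular fin | 800.00 | 173.33 | 13.33 | 138666.67 | 10666.67
Σ | 22053.10 |  |  | 1838914.39 | 1447716.75
x̄ = 1838914.39 / 22053.10 = 83.39 cm
ȳ = 1447716.75 / 22053.10 = 65.65 cm

x̄ = 83.39 cm, ȳ = 65.65 cm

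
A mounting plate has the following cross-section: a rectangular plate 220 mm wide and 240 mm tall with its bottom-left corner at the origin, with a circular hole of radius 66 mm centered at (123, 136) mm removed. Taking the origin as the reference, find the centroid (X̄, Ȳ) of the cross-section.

X̄ = 105.45 mm, Ȳ = 114.40 mm

plate: A = 220 × 240 = 52800.00, centroid at (110.00, 120.00).
hole: A = −π·66² = -13684.78, centroid at (123.00, 136.00).
ΣA = 39115.22 mm²
ΣAX̄ = (52800.00)(110.00) + (-13684.78)(123.00) = 4124772.36 mm³
ΣAȲ = (52800.00)(120.00) + (-13684.78)(136.00) = 4474870.25 mm³
X̄ = 4124772.36 / 39115.22 = 105.45 mm
Ȳ = 4474870.25 / 39115.22 = 114.40 mm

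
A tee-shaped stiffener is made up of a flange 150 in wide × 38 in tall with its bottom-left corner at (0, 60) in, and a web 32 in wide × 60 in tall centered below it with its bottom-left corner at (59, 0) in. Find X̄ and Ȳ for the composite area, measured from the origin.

web: A = 32 × 60 = 1920.00, centroid at (75.00, 30.00).
flange: A = 150 × 38 = 5700.00, centroid at (75.00, 79.00).
ΣA = 7620.00 in²
ΣAX̄ = (1920.00)(75.00) + (5700.00)(75.00) = 571500.00 in³
ΣAȲ = (1920.00)(30.00) + (5700.00)(79.00) = 507900.00 in³
X̄ = 571500.00 / 7620.00 = 75.00 in
Ȳ = 507900.00 / 7620.00 = 66.65 in

X̄ = 75.00 in, Ȳ = 66.65 in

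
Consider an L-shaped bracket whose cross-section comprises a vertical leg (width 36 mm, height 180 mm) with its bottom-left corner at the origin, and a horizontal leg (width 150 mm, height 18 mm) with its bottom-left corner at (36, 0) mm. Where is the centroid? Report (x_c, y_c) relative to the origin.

vertical leg: A = 36 × 180 = 6480.00, centroid at (18.00, 90.00).
horizontal leg: A = 150 × 18 = 2700.00, centroid at (111.00, 9.00).
ΣA = 9180.00 mm²
ΣAx_c = (6480.00)(18.00) + (2700.00)(111.00) = 416340.00 mm³
ΣAy_c = (6480.00)(90.00) + (2700.00)(9.00) = 607500.00 mm³
x_c = 416340.00 / 9180.00 = 45.35 mm
y_c = 607500.00 / 9180.00 = 66.18 mm

x_c = 45.35 mm, y_c = 66.18 mm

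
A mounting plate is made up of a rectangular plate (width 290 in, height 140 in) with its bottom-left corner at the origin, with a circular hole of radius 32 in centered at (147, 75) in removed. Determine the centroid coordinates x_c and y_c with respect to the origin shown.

x_c = 144.83 in, y_c = 69.57 in

Part | A | x̄ᵢ | ȳᵢ | A·x̄ᵢ | A·ȳᵢ
plate | 40600.00 | 145.00 | 70.00 | 5887000.00 | 2842000.00
hole | -3216.99 | 147.00 | 75.00 | -472897.66 | -241274.32
Σ | 37383.01 |  |  | 5414102.34 | 2600725.68
x_c = 5414102.34 / 37383.01 = 144.83 in
y_c = 2600725.68 / 37383.01 = 69.57 in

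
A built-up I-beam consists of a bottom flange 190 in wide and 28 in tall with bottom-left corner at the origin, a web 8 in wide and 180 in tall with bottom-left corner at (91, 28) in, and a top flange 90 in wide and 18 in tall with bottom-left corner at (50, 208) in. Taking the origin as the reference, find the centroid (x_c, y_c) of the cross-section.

Part | A | x̄ᵢ | ȳᵢ | A·x̄ᵢ | A·ȳᵢ
bottom flange | 5320.00 | 95.00 | 14.00 | 505400.00 | 74480.00
web | 1440.00 | 95.00 | 118.00 | 136800.00 | 169920.00
top flange | 1620.00 | 95.00 | 217.00 | 153900.00 | 351540.00
Σ | 8380.00 |  |  | 796100.00 | 595940.00
x_c = 796100.00 / 8380.00 = 95.00 in
y_c = 595940.00 / 8380.00 = 71.11 in

x_c = 95.00 in, y_c = 71.11 in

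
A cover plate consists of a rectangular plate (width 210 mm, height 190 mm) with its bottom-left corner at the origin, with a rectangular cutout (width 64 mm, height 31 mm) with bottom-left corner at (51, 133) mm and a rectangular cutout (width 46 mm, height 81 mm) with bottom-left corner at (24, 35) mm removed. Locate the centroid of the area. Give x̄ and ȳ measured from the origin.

plate: A = 210 × 190 = 39900.00, centroid at (105.00, 95.00).
hole 1: A = −(64 × 31) = -1984.00, centroid at (83.00, 148.50).
hole 2: A = −(46 × 81) = -3726.00, centroid at (47.00, 75.50).
ΣA = 34190.00 mm², ΣAx̄ = 3849706.00 mm³, ΣAȳ = 3214563.00 mm³.
x̄ = 3849706.00/34190.00 = 112.60 mm; ȳ = 3214563.00/34190.00 = 94.02 mm.

x̄ = 112.60 mm, ȳ = 94.02 mm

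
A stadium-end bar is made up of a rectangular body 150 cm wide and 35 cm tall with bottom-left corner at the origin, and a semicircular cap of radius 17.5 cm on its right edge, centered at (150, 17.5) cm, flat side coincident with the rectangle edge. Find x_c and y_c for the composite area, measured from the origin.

x_c = 81.92 cm, y_c = 17.50 cm

rectangular body: A = 150 × 35 = 5250.00, centroid at (75.00, 17.50).
semicircular end: A = ½π·17.5² = 481.06, centroid at (157.43, 17.50).
ΣA = 5731.06 cm², ΣAx_c = 469481.37 cm³, ΣAy_c = 100293.49 cm³.
x_c = 469481.37/5731.06 = 81.92 cm; y_c = 100293.49/5731.06 = 17.50 cm.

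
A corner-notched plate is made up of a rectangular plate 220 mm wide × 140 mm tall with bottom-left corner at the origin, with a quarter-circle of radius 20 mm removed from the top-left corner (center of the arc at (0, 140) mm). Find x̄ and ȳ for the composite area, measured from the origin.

x̄ = 111.05 mm, ȳ = 69.37 mm

plate: A = 220 × 140 = 30800.00, centroid at (110.00, 70.00).
removed quarter-circle: A = −¼π·20² = -314.16, centroid at (8.49, 131.51).
ΣA = 30485.84 mm², ΣAx̄ = 3385333.33 mm³, ΣAȳ = 2114684.37 mm³.
x̄ = 3385333.33/30485.84 = 111.05 mm; ȳ = 2114684.37/30485.84 = 69.37 mm.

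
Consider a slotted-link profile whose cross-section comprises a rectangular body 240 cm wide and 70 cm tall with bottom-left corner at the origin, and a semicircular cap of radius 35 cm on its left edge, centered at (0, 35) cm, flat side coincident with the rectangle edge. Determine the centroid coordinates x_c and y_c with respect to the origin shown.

rectangular body: A = 240 × 70 = 16800.00, centroid at (120.00, 35.00).
semicircular end: A = ½π·35² = 1924.23, centroid at (-14.85, 35.00).
ΣA = 18724.23 cm², ΣAx_c = 1987416.67 cm³, ΣAy_c = 655347.89 cm³.
x_c = 1987416.67/18724.23 = 106.14 cm; y_c = 655347.89/18724.23 = 35.00 cm.

x_c = 106.14 cm, y_c = 35.00 cm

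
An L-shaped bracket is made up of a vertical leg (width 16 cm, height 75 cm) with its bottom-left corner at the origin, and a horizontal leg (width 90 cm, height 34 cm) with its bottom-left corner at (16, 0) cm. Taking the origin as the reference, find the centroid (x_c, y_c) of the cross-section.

x_c = 46.07 cm, y_c = 22.77 cm

Part | A | x̄ᵢ | ȳᵢ | A·x̄ᵢ | A·ȳᵢ
vertical leg | 1200.00 | 8.00 | 37.50 | 9600.00 | 45000.00
horizontal leg | 3060.00 | 61.00 | 17.00 | 186660.00 | 52020.00
Σ | 4260.00 |  |  | 196260.00 | 97020.00
x_c = 196260.00 / 4260.00 = 46.07 cm
y_c = 97020.00 / 4260.00 = 22.77 cm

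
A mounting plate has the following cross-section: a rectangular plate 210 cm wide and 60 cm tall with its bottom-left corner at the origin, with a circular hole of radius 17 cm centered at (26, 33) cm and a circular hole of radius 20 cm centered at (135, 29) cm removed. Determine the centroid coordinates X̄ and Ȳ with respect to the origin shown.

X̄ = 108.26 cm, Ȳ = 29.86 cm

plate: A = 210 × 60 = 12600.00, centroid at (105.00, 30.00).
hole 1: A = −π·17² = -907.92, centroid at (26.00, 33.00).
hole 2: A = −π·20² = -1256.64, centroid at (135.00, 29.00).
ΣA = 10435.44 cm²
ΣAX̄ = (12600.00)(105.00) + (-907.92)(26.00) + (-1256.64)(135.00) = 1129748.07 cm³
ΣAȲ = (12600.00)(30.00) + (-907.92)(33.00) + (-1256.64)(29.00) = 311596.16 cm³
X̄ = 1129748.07 / 10435.44 = 108.26 cm
Ȳ = 311596.16 / 10435.44 = 29.86 cm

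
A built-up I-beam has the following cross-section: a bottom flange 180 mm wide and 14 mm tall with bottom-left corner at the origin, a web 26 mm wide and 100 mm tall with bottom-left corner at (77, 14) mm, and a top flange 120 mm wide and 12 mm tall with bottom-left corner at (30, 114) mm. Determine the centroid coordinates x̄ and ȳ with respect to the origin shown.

x̄ = 90.00 mm, ȳ = 54.40 mm

bottom flange: A = 180 × 14 = 2520.00, centroid at (90.00, 7.00).
web: A = 26 × 100 = 2600.00, centroid at (90.00, 64.00).
top flange: A = 120 × 12 = 1440.00, centroid at (90.00, 120.00).
ΣA = 6560.00 mm², ΣAx̄ = 590400.00 mm³, ΣAȳ = 356840.00 mm³.
x̄ = 590400.00/6560.00 = 90.00 mm; ȳ = 356840.00/6560.00 = 54.40 mm.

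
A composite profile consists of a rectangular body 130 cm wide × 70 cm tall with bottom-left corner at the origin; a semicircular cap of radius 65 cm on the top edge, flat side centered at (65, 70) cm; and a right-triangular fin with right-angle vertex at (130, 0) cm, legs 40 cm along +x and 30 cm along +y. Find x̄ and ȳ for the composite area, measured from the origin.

x̄ = 67.88 cm, ȳ = 59.51 cm

Part | A | x̄ᵢ | ȳᵢ | A·x̄ᵢ | A·ȳᵢ
rectangular body | 9100.00 | 65.00 | 35.00 | 591500.00 | 318500.00
semicircular top | 6636.61 | 65.00 | 97.59 | 431379.94 | 647646.35
triangular fin | 600.00 | 143.33 | 10.00 | 86000.00 | 6000.00
Σ | 16336.61 |  |  | 1108879.94 | 972146.35
x̄ = 1108879.94 / 16336.61 = 67.88 cm
ȳ = 972146.35 / 16336.61 = 59.51 cm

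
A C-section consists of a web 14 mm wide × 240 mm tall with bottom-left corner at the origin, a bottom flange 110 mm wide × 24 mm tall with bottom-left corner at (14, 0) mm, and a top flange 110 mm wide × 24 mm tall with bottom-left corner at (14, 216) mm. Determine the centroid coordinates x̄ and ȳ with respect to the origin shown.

x̄ = 44.89 mm, ȳ = 120.00 mm

web: A = 14 × 240 = 3360.00, centroid at (7.00, 120.00).
bottom flange: A = 110 × 24 = 2640.00, centroid at (69.00, 12.00).
top flange: A = 110 × 24 = 2640.00, centroid at (69.00, 228.00).
ΣA = 8640.00 mm², ΣAx̄ = 387840.00 mm³, ΣAȳ = 1036800.00 mm³.
x̄ = 387840.00/8640.00 = 44.89 mm; ȳ = 1036800.00/8640.00 = 120.00 mm.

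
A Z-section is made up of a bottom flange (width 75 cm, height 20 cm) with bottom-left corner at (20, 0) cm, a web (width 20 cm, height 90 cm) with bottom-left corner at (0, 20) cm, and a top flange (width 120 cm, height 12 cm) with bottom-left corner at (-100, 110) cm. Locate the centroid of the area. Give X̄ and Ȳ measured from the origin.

Part | A | x̄ᵢ | ȳᵢ | A·x̄ᵢ | A·ȳᵢ
bottom flange | 1500.00 | 57.50 | 10.00 | 86250.00 | 15000.00
web | 1800.00 | 10.00 | 65.00 | 18000.00 | 117000.00
top flange | 1440.00 | -40.00 | 116.00 | -57600.00 | 167040.00
Σ | 4740.00 |  |  | 46650.00 | 299040.00
X̄ = 46650.00 / 4740.00 = 9.84 cm
Ȳ = 299040.00 / 4740.00 = 63.09 cm

X̄ = 9.84 cm, Ȳ = 63.09 cm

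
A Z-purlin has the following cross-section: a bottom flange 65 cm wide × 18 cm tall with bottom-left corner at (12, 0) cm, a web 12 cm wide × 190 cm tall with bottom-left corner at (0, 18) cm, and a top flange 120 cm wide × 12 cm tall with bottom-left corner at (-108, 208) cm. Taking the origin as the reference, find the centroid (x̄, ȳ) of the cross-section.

bottom flange: A = 65 × 18 = 1170.00, centroid at (44.50, 9.00).
web: A = 12 × 190 = 2280.00, centroid at (6.00, 113.00).
top flange: A = 120 × 12 = 1440.00, centroid at (-48.00, 214.00).
ΣA = 4890.00 cm²
ΣAx̄ = (1170.00)(44.50) + (2280.00)(6.00) + (1440.00)(-48.00) = -3375.00 cm³
ΣAȳ = (1170.00)(9.00) + (2280.00)(113.00) + (1440.00)(214.00) = 576330.00 cm³
x̄ = -3375.00 / 4890.00 = -0.69 cm
ȳ = 576330.00 / 4890.00 = 117.86 cm

x̄ = -0.69 cm, ȳ = 117.86 cm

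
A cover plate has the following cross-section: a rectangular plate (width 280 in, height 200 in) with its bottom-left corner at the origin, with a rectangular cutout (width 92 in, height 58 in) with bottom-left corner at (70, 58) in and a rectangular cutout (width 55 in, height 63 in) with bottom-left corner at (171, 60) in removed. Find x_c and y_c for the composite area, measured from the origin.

x_c = 138.42 in, y_c = 102.09 in

plate: A = 280 × 200 = 56000.00, centroid at (140.00, 100.00).
hole 1: A = −(92 × 58) = -5336.00, centroid at (116.00, 87.00).
hole 2: A = −(55 × 63) = -3465.00, centroid at (198.50, 91.50).
ΣA = 47199.00 in², ΣAx_c = 6533221.50 in³, ΣAy_c = 4818720.50 in³.
x_c = 6533221.50/47199.00 = 138.42 in; y_c = 4818720.50/47199.00 = 102.09 in.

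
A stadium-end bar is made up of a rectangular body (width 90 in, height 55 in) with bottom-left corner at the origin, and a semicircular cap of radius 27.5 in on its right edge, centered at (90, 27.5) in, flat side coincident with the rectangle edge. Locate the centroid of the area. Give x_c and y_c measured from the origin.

x_c = 55.97 in, y_c = 27.50 in

rectangular body: A = 90 × 55 = 4950.00, centroid at (45.00, 27.50).
semicircular end: A = ½π·27.5² = 1187.91, centroid at (101.67, 27.50).
ΣA = 6137.91 in²
ΣAx_c = (4950.00)(45.00) + (1187.91)(101.67) = 343526.91 in³
ΣAy_c = (4950.00)(27.50) + (1187.91)(27.50) = 168792.65 in³
x_c = 343526.91 / 6137.91 = 55.97 in
y_c = 168792.65 / 6137.91 = 27.50 in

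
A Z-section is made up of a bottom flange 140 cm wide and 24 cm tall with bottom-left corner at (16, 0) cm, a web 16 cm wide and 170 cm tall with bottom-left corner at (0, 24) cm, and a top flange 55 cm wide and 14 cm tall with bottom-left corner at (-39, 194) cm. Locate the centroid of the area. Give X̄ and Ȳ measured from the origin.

bottom flange: A = 140 × 24 = 3360.00, centroid at (86.00, 12.00).
web: A = 16 × 170 = 2720.00, centroid at (8.00, 109.00).
top flange: A = 55 × 14 = 770.00, centroid at (-11.50, 201.00).
ΣA = 6850.00 cm², ΣAX̄ = 301865.00 cm³, ΣAȲ = 491570.00 cm³.
X̄ = 301865.00/6850.00 = 44.07 cm; Ȳ = 491570.00/6850.00 = 71.76 cm.

X̄ = 44.07 cm, Ȳ = 71.76 cm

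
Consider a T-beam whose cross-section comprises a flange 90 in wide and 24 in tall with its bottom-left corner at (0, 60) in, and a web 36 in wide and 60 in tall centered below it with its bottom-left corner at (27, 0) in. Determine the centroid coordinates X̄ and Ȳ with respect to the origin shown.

X̄ = 45.00 in, Ȳ = 51.00 in

Part | A | x̄ᵢ | ȳᵢ | A·x̄ᵢ | A·ȳᵢ
web | 2160.00 | 45.00 | 30.00 | 97200.00 | 64800.00
flange | 2160.00 | 45.00 | 72.00 | 97200.00 | 155520.00
Σ | 4320.00 |  |  | 194400.00 | 220320.00
X̄ = 194400.00 / 4320.00 = 45.00 in
Ȳ = 220320.00 / 4320.00 = 51.00 in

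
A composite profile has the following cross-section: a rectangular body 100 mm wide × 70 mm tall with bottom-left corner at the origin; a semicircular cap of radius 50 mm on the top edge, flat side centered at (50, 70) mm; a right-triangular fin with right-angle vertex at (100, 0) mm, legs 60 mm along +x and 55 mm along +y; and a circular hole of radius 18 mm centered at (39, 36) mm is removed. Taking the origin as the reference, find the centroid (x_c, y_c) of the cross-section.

Part | A | x̄ᵢ | ȳᵢ | A·x̄ᵢ | A·ȳᵢ
rectangular body | 7000.00 | 50.00 | 35.00 | 350000.00 | 245000.00
semicircular top | 3926.99 | 50.00 | 91.22 | 196349.54 | 358222.69
triangular fin | 1650.00 | 120.00 | 18.33 | 198000.00 | 30250.00
hole | -1017.88 | 39.00 | 36.00 | -39697.16 | -36643.54
Σ | 11559.11 |  |  | 704652.38 | 596829.15
x_c = 704652.38 / 11559.11 = 60.96 mm
y_c = 596829.15 / 11559.11 = 51.63 mm

x_c = 60.96 mm, y_c = 51.63 mm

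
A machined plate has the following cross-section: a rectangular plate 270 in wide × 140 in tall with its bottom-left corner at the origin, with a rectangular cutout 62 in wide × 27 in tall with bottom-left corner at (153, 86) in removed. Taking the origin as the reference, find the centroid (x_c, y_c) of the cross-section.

plate: A = 270 × 140 = 37800.00, centroid at (135.00, 70.00).
hole: A = −(62 × 27) = -1674.00, centroid at (184.00, 99.50).
ΣA = 36126.00 in²
ΣAx_c = (37800.00)(135.00) + (-1674.00)(184.00) = 4794984.00 in³
ΣAy_c = (37800.00)(70.00) + (-1674.00)(99.50) = 2479437.00 in³
x_c = 4794984.00 / 36126.00 = 132.73 in
y_c = 2479437.00 / 36126.00 = 68.63 in

x_c = 132.73 in, y_c = 68.63 in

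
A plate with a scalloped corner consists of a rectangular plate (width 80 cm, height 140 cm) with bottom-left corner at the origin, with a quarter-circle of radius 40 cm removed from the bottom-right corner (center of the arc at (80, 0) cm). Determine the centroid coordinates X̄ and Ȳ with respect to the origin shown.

X̄ = 37.09 cm, Ȳ = 76.70 cm

plate: A = 80 × 140 = 11200.00, centroid at (40.00, 70.00).
removed quarter-circle: A = −¼π·40² = -1256.64, centroid at (63.02, 16.98).
ΣA = 9943.36 cm², ΣAX̄ = 368802.37 cm³, ΣAȲ = 762666.67 cm³.
X̄ = 368802.37/9943.36 = 37.09 cm; Ȳ = 762666.67/9943.36 = 76.70 cm.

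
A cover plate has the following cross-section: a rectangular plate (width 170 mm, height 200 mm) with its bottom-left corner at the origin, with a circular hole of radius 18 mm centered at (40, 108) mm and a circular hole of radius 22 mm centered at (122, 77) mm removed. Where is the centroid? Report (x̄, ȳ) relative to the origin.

plate: A = 170 × 200 = 34000.00, centroid at (85.00, 100.00).
hole 1: A = −π·18² = -1017.88, centroid at (40.00, 108.00).
hole 2: A = −π·22² = -1520.53, centroid at (122.00, 77.00).
ΣA = 31461.59 mm²
ΣAx̄ = (34000.00)(85.00) + (-1017.88)(40.00) + (-1520.53)(122.00) = 2663780.20 mm³
ΣAȳ = (34000.00)(100.00) + (-1017.88)(108.00) + (-1520.53)(77.00) = 3172988.51 mm³
x̄ = 2663780.20 / 31461.59 = 84.67 mm
ȳ = 3172988.51 / 31461.59 = 100.85 mm

x̄ = 84.67 mm, ȳ = 100.85 mm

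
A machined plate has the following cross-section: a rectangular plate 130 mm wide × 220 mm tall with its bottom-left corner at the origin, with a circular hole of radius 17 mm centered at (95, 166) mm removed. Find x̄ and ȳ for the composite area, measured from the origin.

x̄ = 64.02 mm, ȳ = 108.16 mm

plate: A = 130 × 220 = 28600.00, centroid at (65.00, 110.00).
hole: A = −π·17² = -907.92, centroid at (95.00, 166.00).
ΣA = 27692.08 mm², ΣAx̄ = 1772747.57 mm³, ΣAȳ = 2995285.23 mm³.
x̄ = 1772747.57/27692.08 = 64.02 mm; ȳ = 2995285.23/27692.08 = 108.16 mm.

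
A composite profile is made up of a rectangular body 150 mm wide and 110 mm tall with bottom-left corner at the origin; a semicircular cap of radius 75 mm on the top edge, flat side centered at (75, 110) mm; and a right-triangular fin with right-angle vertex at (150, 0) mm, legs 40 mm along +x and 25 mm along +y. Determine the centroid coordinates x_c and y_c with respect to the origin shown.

x_c = 76.71 mm, y_c = 83.79 mm

rectangular body: A = 150 × 110 = 16500.00, centroid at (75.00, 55.00).
semicircular top: A = ½π·75² = 8835.73, centroid at (75.00, 141.83).
triangular fin: A = ½·40·25 = 500.00, centroid at (163.33, 8.33).
ΣA = 25835.73 mm², ΣAx_c = 1981846.37 mm³, ΣAy_c = 2164846.89 mm³.
x_c = 1981846.37/25835.73 = 76.71 mm; y_c = 2164846.89/25835.73 = 83.79 mm.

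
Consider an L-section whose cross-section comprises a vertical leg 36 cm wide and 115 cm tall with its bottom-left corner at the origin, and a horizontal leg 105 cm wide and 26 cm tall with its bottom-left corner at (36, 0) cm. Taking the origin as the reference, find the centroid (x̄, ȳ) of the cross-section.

vertical leg: A = 36 × 115 = 4140.00, centroid at (18.00, 57.50).
horizontal leg: A = 105 × 26 = 2730.00, centroid at (88.50, 13.00).
ΣA = 6870.00 cm²
ΣAx̄ = (4140.00)(18.00) + (2730.00)(88.50) = 316125.00 cm³
ΣAȳ = (4140.00)(57.50) + (2730.00)(13.00) = 273540.00 cm³
x̄ = 316125.00 / 6870.00 = 46.02 cm
ȳ = 273540.00 / 6870.00 = 39.82 cm

x̄ = 46.02 cm, ȳ = 39.82 cm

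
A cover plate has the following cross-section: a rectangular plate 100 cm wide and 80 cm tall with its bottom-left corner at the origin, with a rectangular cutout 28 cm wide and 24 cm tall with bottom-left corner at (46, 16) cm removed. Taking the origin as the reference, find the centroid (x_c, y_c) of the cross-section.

Part | A | x̄ᵢ | ȳᵢ | A·x̄ᵢ | A·ȳᵢ
plate | 8000.00 | 50.00 | 40.00 | 400000.00 | 320000.00
hole | -672.00 | 60.00 | 28.00 | -40320.00 | -18816.00
Σ | 7328.00 |  |  | 359680.00 | 301184.00
x_c = 359680.00 / 7328.00 = 49.08 cm
y_c = 301184.00 / 7328.00 = 41.10 cm

x_c = 49.08 cm, y_c = 41.10 cm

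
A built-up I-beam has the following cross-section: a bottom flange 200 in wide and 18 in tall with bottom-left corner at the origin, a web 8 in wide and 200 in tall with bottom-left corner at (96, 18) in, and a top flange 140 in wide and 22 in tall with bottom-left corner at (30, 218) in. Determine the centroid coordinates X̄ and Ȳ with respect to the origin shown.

X̄ = 100.00 in, Ȳ = 111.90 in

bottom flange: A = 200 × 18 = 3600.00, centroid at (100.00, 9.00).
web: A = 8 × 200 = 1600.00, centroid at (100.00, 118.00).
top flange: A = 140 × 22 = 3080.00, centroid at (100.00, 229.00).
ΣA = 8280.00 in², ΣAX̄ = 828000.00 in³, ΣAȲ = 926520.00 in³.
X̄ = 828000.00/8280.00 = 100.00 in; Ȳ = 926520.00/8280.00 = 111.90 in.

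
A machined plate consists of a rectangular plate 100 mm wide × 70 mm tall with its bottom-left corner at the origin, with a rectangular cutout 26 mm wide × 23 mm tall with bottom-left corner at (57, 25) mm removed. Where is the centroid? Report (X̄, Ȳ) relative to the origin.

X̄ = 48.13 mm, Ȳ = 34.86 mm

plate: A = 100 × 70 = 7000.00, centroid at (50.00, 35.00).
hole: A = −(26 × 23) = -598.00, centroid at (70.00, 36.50).
ΣA = 6402.00 mm², ΣAX̄ = 308140.00 mm³, ΣAȲ = 223173.00 mm³.
X̄ = 308140.00/6402.00 = 48.13 mm; Ȳ = 223173.00/6402.00 = 34.86 mm.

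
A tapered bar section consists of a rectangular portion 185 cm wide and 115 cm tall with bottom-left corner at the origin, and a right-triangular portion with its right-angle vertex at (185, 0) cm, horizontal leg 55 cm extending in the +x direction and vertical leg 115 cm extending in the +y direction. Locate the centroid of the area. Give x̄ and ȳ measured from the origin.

x̄ = 106.84 cm, ȳ = 55.02 cm

rectangular portion: A = 185 × 115 = 21275.00, centroid at (92.50, 57.50).
triangular portion: A = ½·55·115 = 3162.50, centroid at (203.33, 38.33).
ΣA = 24437.50 cm², ΣAx̄ = 2610979.17 cm³, ΣAȳ = 1344541.67 cm³.
x̄ = 2610979.17/24437.50 = 106.84 cm; ȳ = 1344541.67/24437.50 = 55.02 cm.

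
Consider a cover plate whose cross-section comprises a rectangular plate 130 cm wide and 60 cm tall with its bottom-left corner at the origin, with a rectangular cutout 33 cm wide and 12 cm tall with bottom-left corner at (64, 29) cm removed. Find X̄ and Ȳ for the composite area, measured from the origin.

X̄ = 64.17 cm, Ȳ = 29.73 cm

Part | A | x̄ᵢ | ȳᵢ | A·x̄ᵢ | A·ȳᵢ
plate | 7800.00 | 65.00 | 30.00 | 507000.00 | 234000.00
hole | -396.00 | 80.50 | 35.00 | -31878.00 | -13860.00
Σ | 7404.00 |  |  | 475122.00 | 220140.00
X̄ = 475122.00 / 7404.00 = 64.17 cm
Ȳ = 220140.00 / 7404.00 = 29.73 cm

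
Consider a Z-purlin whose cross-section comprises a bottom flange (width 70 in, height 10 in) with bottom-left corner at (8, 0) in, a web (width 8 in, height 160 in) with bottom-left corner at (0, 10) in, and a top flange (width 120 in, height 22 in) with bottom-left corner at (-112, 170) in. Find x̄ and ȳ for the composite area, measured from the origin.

bottom flange: A = 70 × 10 = 700.00, centroid at (43.00, 5.00).
web: A = 8 × 160 = 1280.00, centroid at (4.00, 90.00).
top flange: A = 120 × 22 = 2640.00, centroid at (-52.00, 181.00).
ΣA = 4620.00 in², ΣAx̄ = -102060.00 in³, ΣAȳ = 596540.00 in³.
x̄ = -102060.00/4620.00 = -22.09 in; ȳ = 596540.00/4620.00 = 129.12 in.

x̄ = -22.09 in, ȳ = 129.12 in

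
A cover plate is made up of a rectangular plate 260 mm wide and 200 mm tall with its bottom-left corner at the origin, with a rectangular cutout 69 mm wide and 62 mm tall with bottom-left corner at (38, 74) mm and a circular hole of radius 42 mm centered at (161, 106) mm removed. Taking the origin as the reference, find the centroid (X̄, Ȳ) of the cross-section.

X̄ = 131.76 mm, Ȳ = 98.70 mm

plate: A = 260 × 200 = 52000.00, centroid at (130.00, 100.00).
hole 1: A = −(69 × 62) = -4278.00, centroid at (72.50, 105.00).
hole 2: A = −π·42² = -5541.77, centroid at (161.00, 106.00).
ΣA = 42180.23 mm²
ΣAX̄ = (52000.00)(130.00) + (-4278.00)(72.50) + (-5541.77)(161.00) = 5557620.12 mm³
ΣAȲ = (52000.00)(100.00) + (-4278.00)(105.00) + (-5541.77)(106.00) = 4163382.44 mm³
X̄ = 5557620.12 / 42180.23 = 131.76 mm
Ȳ = 4163382.44 / 42180.23 = 98.70 mm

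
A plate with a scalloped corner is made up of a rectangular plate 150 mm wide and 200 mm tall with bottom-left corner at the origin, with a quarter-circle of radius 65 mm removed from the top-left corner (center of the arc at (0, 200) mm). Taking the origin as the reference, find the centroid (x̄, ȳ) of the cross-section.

plate: A = 150 × 200 = 30000.00, centroid at (75.00, 100.00).
removed quarter-circle: A = −¼π·65² = -3318.31, centroid at (27.59, 172.41).
ΣA = 26681.69 mm²
ΣAx̄ = (30000.00)(75.00) + (-3318.31)(27.59) = 2158458.33 mm³
ΣAȳ = (30000.00)(100.00) + (-3318.31)(172.41) = 2427880.22 mm³
x̄ = 2158458.33 / 26681.69 = 80.90 mm
ȳ = 2427880.22 / 26681.69 = 90.99 mm

x̄ = 80.90 mm, ȳ = 90.99 mm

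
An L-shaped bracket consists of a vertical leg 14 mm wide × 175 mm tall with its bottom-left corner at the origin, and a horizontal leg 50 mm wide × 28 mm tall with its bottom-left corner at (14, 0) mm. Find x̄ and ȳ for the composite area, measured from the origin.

Part | A | x̄ᵢ | ȳᵢ | A·x̄ᵢ | A·ȳᵢ
vertical leg | 2450.00 | 7.00 | 87.50 | 17150.00 | 214375.00
horizontal leg | 1400.00 | 39.00 | 14.00 | 54600.00 | 19600.00
Σ | 3850.00 |  |  | 71750.00 | 233975.00
x̄ = 71750.00 / 3850.00 = 18.64 mm
ȳ = 233975.00 / 3850.00 = 60.77 mm

x̄ = 18.64 mm, ȳ = 60.77 mm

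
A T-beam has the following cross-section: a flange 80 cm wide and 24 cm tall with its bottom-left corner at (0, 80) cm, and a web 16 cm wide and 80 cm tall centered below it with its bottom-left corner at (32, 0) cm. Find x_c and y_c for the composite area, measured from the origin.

x_c = 40.00 cm, y_c = 71.20 cm

Part | A | x̄ᵢ | ȳᵢ | A·x̄ᵢ | A·ȳᵢ
web | 1280.00 | 40.00 | 40.00 | 51200.00 | 51200.00
flange | 1920.00 | 40.00 | 92.00 | 76800.00 | 176640.00
Σ | 3200.00 |  |  | 128000.00 | 227840.00
x_c = 128000.00 / 3200.00 = 40.00 cm
y_c = 227840.00 / 3200.00 = 71.20 cm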